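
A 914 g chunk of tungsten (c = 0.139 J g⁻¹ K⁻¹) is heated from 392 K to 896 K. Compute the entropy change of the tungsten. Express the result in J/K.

ΔS = ∫dQ_rev/T = m c ln(T₂/T₁) = 914 × 0.139 × ln(896/392) = 105 J/K.

ΔS = 105 J/K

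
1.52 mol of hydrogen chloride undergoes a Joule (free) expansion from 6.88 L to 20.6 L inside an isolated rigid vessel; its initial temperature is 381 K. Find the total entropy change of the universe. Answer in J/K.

No heat is exchanged and no work is done, so the ideal-gas temperature stays constant.
Entropy is a state function; using a reversible isothermal path, ΔS_gas = nR ln(V₂/V₁) = 1.52 × 8.314 × ln(20.6/6.88) = 13.9 J/K.
The insulated surroundings exchange no heat, so ΔS_surr = 0 and ΔS_universe = ΔS_gas.

ΔS_universe = 13.9 J/K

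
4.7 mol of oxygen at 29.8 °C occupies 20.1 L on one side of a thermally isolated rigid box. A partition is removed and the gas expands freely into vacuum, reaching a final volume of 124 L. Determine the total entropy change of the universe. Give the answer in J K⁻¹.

For an ideal gas in free expansion Q = 0 and W = 0, so T is unchanged.
Entropy is a state function; using a reversible isothermal path, ΔS_gas = nR ln(V₂/V₁) = 4.7 × 8.314 × ln(124/20.1) = 71.1 J/K.
The insulated surroundings exchange no heat, so ΔS_surr = 0 and ΔS_universe = ΔS_gas.

ΔS_universe = 71.1 J/K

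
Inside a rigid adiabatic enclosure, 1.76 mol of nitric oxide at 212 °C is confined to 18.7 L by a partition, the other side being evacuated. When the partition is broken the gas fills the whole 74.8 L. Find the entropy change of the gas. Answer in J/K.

No heat is exchanged and no work is done, so the ideal-gas temperature stays constant.
Entropy is a state function; using a reversible isothermal path, ΔS_gas = nR ln(V₂/V₁) = 1.76 × 8.314 × ln(74.8/18.7) = 20.3 J/K.

ΔS_gas = 20.3 J/K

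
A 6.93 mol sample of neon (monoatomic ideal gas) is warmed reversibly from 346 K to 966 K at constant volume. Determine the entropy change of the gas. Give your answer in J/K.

ΔS = 88.7 J/K

At constant volume, ΔS = nC_V ln(T₂/T₁) with C_V = 3R/2 = 12.47 J mol⁻¹ K⁻¹.
ΔS = 6.93 × 12.47 × ln(966/346) = 88.7 J/K.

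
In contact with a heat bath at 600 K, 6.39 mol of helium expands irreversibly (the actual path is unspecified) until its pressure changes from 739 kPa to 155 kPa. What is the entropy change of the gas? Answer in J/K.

ΔS_gas = 83 J/K

Entropy is a state function, so ΔS_gas depends only on the end states.
For an isothermal ideal gas ΔS_gas = nR ln(P₁/P₂) = 6.39 × 8.314 × ln(739/155) = 83 J/K.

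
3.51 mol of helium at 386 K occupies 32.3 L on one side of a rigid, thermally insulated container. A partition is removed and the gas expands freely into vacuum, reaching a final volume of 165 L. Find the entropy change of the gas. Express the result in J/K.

ΔS_gas = 47.6 J/K

For an ideal gas in free expansion Q = 0 and W = 0, so T is unchanged.
Entropy is a state function; using a reversible isothermal path, ΔS_gas = nR ln(V₂/V₁) = 3.51 × 8.314 × ln(165/32.3) = 47.6 J/K.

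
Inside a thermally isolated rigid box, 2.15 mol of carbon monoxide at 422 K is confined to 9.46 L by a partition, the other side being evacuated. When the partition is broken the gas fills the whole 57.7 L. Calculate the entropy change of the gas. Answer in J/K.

No heat is exchanged and no work is done, so the ideal-gas temperature stays constant.
Entropy is a state function; using a reversible isothermal path, ΔS_gas = nR ln(V₂/V₁) = 2.15 × 8.314 × ln(57.7/9.46) = 32.3 J/K.

ΔS_gas = 32.3 J/K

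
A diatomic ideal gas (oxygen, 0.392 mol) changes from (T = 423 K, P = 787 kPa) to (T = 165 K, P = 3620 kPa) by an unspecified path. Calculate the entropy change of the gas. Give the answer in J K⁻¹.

ΔS = -15.7 J/K

ΔS = nC_p ln(T₂/T₁) − nR ln(P₂/P₁), with C_p = 7R/2 = 29.1 J mol⁻¹ K⁻¹ for a diatomic ideal gas.
ΔS = 0.392 × [29.1 × ln(165/423) − 8.314 × ln(3620/787)] = -15.7 J/K.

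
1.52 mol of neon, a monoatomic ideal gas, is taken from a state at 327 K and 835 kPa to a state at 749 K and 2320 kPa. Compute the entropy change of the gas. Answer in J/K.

ΔS = 13.3 J/K

ΔS = nC_p ln(T₂/T₁) − nR ln(P₂/P₁), with C_p = 5R/2 = 20.79 J mol⁻¹ K⁻¹ for a monoatomic ideal gas.
ΔS = 1.52 × [20.79 × ln(749/327) − 8.314 × ln(2320/835)] = 13.3 J/K.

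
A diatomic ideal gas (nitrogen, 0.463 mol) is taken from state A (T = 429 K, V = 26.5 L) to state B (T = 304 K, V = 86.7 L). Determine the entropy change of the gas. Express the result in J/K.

ΔS = 1.25 J/K

Entropy is a state function: ΔS = nC_V ln(T₂/T₁) + nR ln(V₂/V₁), with C_V = 5R/2 = 20.79 J mol⁻¹ K⁻¹ for a diatomic ideal gas.
ΔS = 0.463 × [20.79 × ln(304/429) + 8.314 × ln(86.7/26.5)] = 1.25 J/K.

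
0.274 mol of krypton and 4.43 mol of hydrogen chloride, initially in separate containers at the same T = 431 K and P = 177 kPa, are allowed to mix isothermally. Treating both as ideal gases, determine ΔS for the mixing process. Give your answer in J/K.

Mole fractions: x_A = 0.274/4.7 = 0.0582, x_B = 0.942.
ΔS_mix = −R(n_A ln x_A + n_B ln x_B) = −8.314 × (0.274 ln 0.0582 + 4.43 ln 0.942) = 8.69 J/K.

ΔS_mix = 8.69 J/K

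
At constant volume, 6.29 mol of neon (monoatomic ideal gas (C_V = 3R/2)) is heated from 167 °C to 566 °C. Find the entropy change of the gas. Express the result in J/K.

ΔS = 50.6 J/K

In kelvin: T₁ = 440.15 K, T₂ = 839.15 K. At constant volume, ΔS = nC_V ln(T₂/T₁) with C_V = 3R/2 = 12.47 J mol⁻¹ K⁻¹.
ΔS = 6.29 × 12.47 × ln(839.15/440.15) = 50.6 J/K.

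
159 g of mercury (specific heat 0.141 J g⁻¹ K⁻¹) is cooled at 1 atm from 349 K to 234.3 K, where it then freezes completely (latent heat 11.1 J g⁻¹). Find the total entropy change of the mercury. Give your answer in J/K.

Cooling step: ΔS₁ = m c ln(T_tr/T_i) = 159 × 0.141 × ln(234.3/349) = -8.933 J/K.
Phase change: ΔS₂ = −mL/T_tr = −159 × 11.1 / 234.3 = -7.533 J/K.
ΔS_total = (-8.933) + (-7.533) = -16.5 J/K.

ΔS = -16.5 J/K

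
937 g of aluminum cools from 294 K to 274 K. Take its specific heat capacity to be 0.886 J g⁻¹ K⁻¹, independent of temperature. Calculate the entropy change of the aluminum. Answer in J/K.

ΔS = ∫dQ_rev/T = m c ln(T₂/T₁) = 937 × 0.886 × ln(274/294) = -58.5 J/K.

ΔS = -58.5 J/K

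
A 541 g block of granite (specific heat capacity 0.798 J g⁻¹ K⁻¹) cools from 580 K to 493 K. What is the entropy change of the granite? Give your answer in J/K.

ΔS = -70.2 J/K

ΔS = ∫dQ_rev/T = m c ln(T₂/T₁) = 541 × 0.798 × ln(493/580) = -70.2 J/K.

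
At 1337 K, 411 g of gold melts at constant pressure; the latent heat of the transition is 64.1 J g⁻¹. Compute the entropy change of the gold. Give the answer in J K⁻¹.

ΔS = 19.7 J/K

Heat absorbed by the substance: Q = mL = 411 × 64.1 = 26345.1 J.
At constant T, ΔS = Q_rev/T = 26345.1 / 1337 = 19.7 J/K.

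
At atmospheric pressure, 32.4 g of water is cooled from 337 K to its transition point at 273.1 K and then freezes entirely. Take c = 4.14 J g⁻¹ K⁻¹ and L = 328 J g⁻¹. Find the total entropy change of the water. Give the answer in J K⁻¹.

Cooling step: ΔS₁ = m c ln(T_tr/T_i) = 32.4 × 4.14 × ln(273.1/337) = -28.2 J/K.
Phase change: ΔS₂ = −mL/T_tr = −32.4 × 328 / 273.1 = -38.91 J/K.
ΔS_total = (-28.2) + (-38.91) = -67.1 J/K.

ΔS = -67.1 J/K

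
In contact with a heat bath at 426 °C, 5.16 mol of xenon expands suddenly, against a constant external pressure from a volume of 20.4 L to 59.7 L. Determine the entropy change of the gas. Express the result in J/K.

Entropy is a state function, so ΔS_gas depends only on the end states.
For an isothermal ideal gas ΔS_gas = nR ln(V₂/V₁) = 5.16 × 8.314 × ln(59.7/20.4) = 46.1 J/K.

ΔS_gas = 46.1 J/K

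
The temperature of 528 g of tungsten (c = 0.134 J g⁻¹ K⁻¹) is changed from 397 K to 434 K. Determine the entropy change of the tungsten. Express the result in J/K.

ΔS = 6.3 J/K

ΔS = ∫dQ_rev/T = m c ln(T₂/T₁) = 528 × 0.134 × ln(434/397) = 6.3 J/K.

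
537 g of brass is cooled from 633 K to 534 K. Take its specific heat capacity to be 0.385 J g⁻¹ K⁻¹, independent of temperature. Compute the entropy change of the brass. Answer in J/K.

ΔS = -35.2 J/K

ΔS = ∫dQ_rev/T = m c ln(T₂/T₁) = 537 × 0.385 × ln(534/633) = -35.2 J/K.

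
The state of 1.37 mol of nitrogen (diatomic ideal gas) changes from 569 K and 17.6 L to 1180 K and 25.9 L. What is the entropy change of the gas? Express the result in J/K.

ΔS = 25.2 J/K

Entropy is a state function: ΔS = nC_V ln(T₂/T₁) + nR ln(V₂/V₁), with C_V = 5R/2 = 20.79 J mol⁻¹ K⁻¹ for a diatomic ideal gas.
ΔS = 1.37 × [20.79 × ln(1180/569) + 8.314 × ln(25.9/17.6)] = 25.2 J/K.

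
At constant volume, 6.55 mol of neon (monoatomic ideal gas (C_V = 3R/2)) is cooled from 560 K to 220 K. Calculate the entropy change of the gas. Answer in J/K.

At constant volume, ΔS = nC_V ln(T₂/T₁) with C_V = 3R/2 = 12.47 J mol⁻¹ K⁻¹.
ΔS = 6.55 × 12.47 × ln(220/560) = -76.3 J/K.

ΔS = -76.3 J/K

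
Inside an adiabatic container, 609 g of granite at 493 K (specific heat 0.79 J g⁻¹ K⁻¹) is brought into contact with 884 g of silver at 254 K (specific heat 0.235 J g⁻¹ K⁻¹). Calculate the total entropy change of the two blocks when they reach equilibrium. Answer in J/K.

Energy balance: T_f = (m₁c₁T₁ + m₂c₂T₂)/(m₁c₁ + m₂c₂) = 420.92 K.
ΔS₁ = m₁c₁ ln(T_f/T₁) = 481.11 × ln(420.92/493) = -76.04 J/K.
ΔS₂ = m₂c₂ ln(T_f/T₂) = 207.74 × ln(420.92/254) = 104.9 J/K.
ΔS_total = -76.04 + 104.9 = 28.9 J/K.

ΔS_total = 28.9 J/K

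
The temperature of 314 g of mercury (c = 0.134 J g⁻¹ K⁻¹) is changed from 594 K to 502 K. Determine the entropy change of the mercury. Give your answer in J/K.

ΔS = -7.08 J/K

ΔS = ∫dQ_rev/T = m c ln(T₂/T₁) = 314 × 0.134 × ln(502/594) = -7.08 J/K.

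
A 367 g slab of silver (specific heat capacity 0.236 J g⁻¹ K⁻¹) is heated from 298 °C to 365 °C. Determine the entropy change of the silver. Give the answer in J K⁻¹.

In kelvin: T₁ = 571.15 K, T₂ = 638.15 K. ΔS = ∫dQ_rev/T = m c ln(T₂/T₁) = 367 × 0.236 × ln(638.15/571.15) = 9.61 J/K.

ΔS = 9.61 J/K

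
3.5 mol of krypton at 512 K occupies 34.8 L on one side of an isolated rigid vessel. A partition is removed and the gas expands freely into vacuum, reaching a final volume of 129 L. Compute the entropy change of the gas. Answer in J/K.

For an ideal gas in free expansion Q = 0 and W = 0, so T is unchanged.
Entropy is a state function; using a reversible isothermal path, ΔS_gas = nR ln(V₂/V₁) = 3.5 × 8.314 × ln(129/34.8) = 38.1 J/K.

ΔS_gas = 38.1 J/K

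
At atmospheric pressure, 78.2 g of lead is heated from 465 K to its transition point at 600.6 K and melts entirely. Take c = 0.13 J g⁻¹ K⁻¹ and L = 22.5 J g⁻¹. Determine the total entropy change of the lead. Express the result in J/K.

ΔS = 5.53 J/K

Warming step: ΔS₁ = m c ln(T_tr/T_i) = 78.2 × 0.13 × ln(600.6/465) = 2.601 J/K.
Phase change: ΔS₂ = +mL/T_tr = 78.2 × 22.5 / 600.6 = 2.93 J/K.
ΔS_total = (2.601) + (2.93) = 5.53 J/K.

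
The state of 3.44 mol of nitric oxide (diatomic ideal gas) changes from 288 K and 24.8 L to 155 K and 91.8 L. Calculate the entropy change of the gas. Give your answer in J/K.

Entropy is a state function: ΔS = nC_V ln(T₂/T₁) + nR ln(V₂/V₁), with C_V = 5R/2 = 20.79 J mol⁻¹ K⁻¹ for a diatomic ideal gas.
ΔS = 3.44 × [20.79 × ln(155/288) + 8.314 × ln(91.8/24.8)] = -6.87 J/K.

ΔS = -6.87 J/K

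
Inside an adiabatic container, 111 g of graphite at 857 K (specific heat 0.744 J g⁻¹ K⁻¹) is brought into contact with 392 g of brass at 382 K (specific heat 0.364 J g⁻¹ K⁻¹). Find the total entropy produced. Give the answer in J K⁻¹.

ΔS_total = 17.9 J/K

Energy balance: T_f = (m₁c₁T₁ + m₂c₂T₂)/(m₁c₁ + m₂c₂) = 556.13 K.
ΔS₁ = m₁c₁ ln(T_f/T₁) = 82.584 × ln(556.13/857) = -35.71 J/K.
ΔS₂ = m₂c₂ ln(T_f/T₂) = 142.688 × ln(556.13/382) = 53.59 J/K.
ΔS_total = -35.71 + 53.59 = 17.9 J/K.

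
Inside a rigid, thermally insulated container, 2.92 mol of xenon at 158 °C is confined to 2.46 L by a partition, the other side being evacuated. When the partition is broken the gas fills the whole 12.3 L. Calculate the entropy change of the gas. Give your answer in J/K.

ΔS_gas = 39.1 J/K

No heat is exchanged and no work is done, so the ideal-gas temperature stays constant.
Entropy is a state function; using a reversible isothermal path, ΔS_gas = nR ln(V₂/V₁) = 2.92 × 8.314 × ln(12.3/2.46) = 39.1 J/K.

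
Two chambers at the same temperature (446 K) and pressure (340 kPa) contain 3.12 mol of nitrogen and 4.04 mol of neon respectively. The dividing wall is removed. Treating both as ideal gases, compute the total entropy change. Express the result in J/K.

Mole fractions: x_A = 3.12/7.16 = 0.436, x_B = 0.564.
ΔS_mix = −R(n_A ln x_A + n_B ln x_B) = −8.314 × (3.12 ln 0.436 + 4.04 ln 0.564) = 40.8 J/K.

ΔS_mix = 40.8 J/K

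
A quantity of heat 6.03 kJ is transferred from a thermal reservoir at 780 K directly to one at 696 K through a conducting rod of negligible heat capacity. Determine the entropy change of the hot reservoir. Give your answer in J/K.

ΔS_hot = -7.73 J/K

The hot reservoir loses heat Q, so ΔS_hot = −Q/T_H = −6030/780 = -7.73 J/K.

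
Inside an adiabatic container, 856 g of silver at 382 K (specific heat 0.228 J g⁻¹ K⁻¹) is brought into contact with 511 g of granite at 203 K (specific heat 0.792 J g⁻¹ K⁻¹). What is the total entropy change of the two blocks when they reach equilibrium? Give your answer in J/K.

Energy balance: T_f = (m₁c₁T₁ + m₂c₂T₂)/(m₁c₁ + m₂c₂) = 261.24 K.
ΔS₁ = m₁c₁ ln(T_f/T₁) = 195.168 × ln(261.24/382) = -74.16 J/K.
ΔS₂ = m₂c₂ ln(T_f/T₂) = 404.712 × ln(261.24/203) = 102.1 J/K.
ΔS_total = -74.16 + 102.1 = 27.9 J/K.

ΔS_total = 27.9 J/K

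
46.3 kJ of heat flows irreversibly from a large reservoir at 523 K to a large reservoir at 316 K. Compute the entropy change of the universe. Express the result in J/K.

ΔS_hot = −Q/T_H = −46300/523 = -88.53 J/K and ΔS_cold = +Q/T_C = 46300/316 = 146.5 J/K.
ΔS_total = -88.53 + 146.5 = 58 J/K, positive as the second law requires.

ΔS_total = 58 J/K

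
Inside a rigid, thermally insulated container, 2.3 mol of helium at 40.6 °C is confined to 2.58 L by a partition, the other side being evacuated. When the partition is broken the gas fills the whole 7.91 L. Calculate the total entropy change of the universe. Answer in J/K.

No heat is exchanged and no work is done, so the ideal-gas temperature stays constant.
Entropy is a state function; using a reversible isothermal path, ΔS_gas = nR ln(V₂/V₁) = 2.3 × 8.314 × ln(7.91/2.58) = 21.4 J/K.
The insulated surroundings exchange no heat, so ΔS_surr = 0 and ΔS_universe = ΔS_gas.

ΔS_universe = 21.4 J/K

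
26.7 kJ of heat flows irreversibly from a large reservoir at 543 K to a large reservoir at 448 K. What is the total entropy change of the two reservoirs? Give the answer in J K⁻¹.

ΔS_hot = −Q/T_H = −26700/543 = -49.17 J/K and ΔS_cold = +Q/T_C = 26700/448 = 59.6 J/K.
ΔS_total = -49.17 + 59.6 = 10.4 J/K, positive as the second law requires.

ΔS_total = 10.4 J/K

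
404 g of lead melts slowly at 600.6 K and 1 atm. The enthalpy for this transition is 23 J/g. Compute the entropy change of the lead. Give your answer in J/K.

Heat absorbed by the substance: Q = mL = 404 × 23 = 9292 J.
At constant T, ΔS = Q_rev/T = 9292 / 600.6 = 15.5 J/K.

ΔS = 15.5 J/K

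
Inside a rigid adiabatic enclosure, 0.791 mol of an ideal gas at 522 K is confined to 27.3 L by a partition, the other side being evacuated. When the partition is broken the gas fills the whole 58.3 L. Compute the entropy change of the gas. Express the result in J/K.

For an ideal gas in free expansion Q = 0 and W = 0, so T is unchanged.
Entropy is a state function; using a reversible isothermal path, ΔS_gas = nR ln(V₂/V₁) = 0.791 × 8.314 × ln(58.3/27.3) = 4.99 J/K.

ΔS_gas = 4.99 J/K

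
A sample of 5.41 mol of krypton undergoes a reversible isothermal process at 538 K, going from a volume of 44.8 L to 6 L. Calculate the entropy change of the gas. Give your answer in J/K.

ΔS_gas = -90.4 J/K

For an isothermal ideal gas ΔS_gas = nR ln(V₂/V₁) = 5.41 × 8.314 × ln(6/44.8) = -90.4 J/K.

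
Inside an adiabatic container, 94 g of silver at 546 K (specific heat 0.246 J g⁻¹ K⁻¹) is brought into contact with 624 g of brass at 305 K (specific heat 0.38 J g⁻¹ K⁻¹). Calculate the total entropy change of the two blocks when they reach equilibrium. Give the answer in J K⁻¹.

Energy balance: T_f = (m₁c₁T₁ + m₂c₂T₂)/(m₁c₁ + m₂c₂) = 326.41 K.
ΔS₁ = m₁c₁ ln(T_f/T₁) = 23.124 × ln(326.41/546) = -11.9 J/K.
ΔS₂ = m₂c₂ ln(T_f/T₂) = 237.12 × ln(326.41/305) = 16.09 J/K.
ΔS_total = -11.9 + 16.09 = 4.19 J/K.

ΔS_total = 4.19 J/K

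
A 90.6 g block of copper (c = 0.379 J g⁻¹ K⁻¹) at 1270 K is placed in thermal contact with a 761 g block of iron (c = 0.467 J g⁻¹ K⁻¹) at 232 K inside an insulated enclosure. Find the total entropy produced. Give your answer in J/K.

ΔS_total = 71.1 J/K

Energy balance: T_f = (m₁c₁T₁ + m₂c₂T₂)/(m₁c₁ + m₂c₂) = 323.45 K.
ΔS₁ = m₁c₁ ln(T_f/T₁) = 34.3374 × ln(323.45/1270) = -46.96 J/K.
ΔS₂ = m₂c₂ ln(T_f/T₂) = 355.387 × ln(323.45/232) = 118.1 J/K.
ΔS_total = -46.96 + 118.1 = 71.1 J/K.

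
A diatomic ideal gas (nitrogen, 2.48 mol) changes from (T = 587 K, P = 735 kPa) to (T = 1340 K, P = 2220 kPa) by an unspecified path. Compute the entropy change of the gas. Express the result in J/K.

ΔS = nC_p ln(T₂/T₁) − nR ln(P₂/P₁), with C_p = 7R/2 = 29.1 J mol⁻¹ K⁻¹ for a diatomic ideal gas.
ΔS = 2.48 × [29.1 × ln(1340/587) − 8.314 × ln(2220/735)] = 36.8 J/K.

ΔS = 36.8 J/K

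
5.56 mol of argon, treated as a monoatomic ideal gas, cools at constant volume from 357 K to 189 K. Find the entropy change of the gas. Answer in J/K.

ΔS = -44.1 J/K

At constant volume, ΔS = nC_V ln(T₂/T₁) with C_V = 3R/2 = 12.47 J mol⁻¹ K⁻¹.
ΔS = 5.56 × 12.47 × ln(189/357) = -44.1 J/K.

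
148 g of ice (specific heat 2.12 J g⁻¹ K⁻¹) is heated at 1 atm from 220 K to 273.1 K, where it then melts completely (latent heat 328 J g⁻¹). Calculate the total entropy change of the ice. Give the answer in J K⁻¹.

ΔS = 246 J/K

Warming step: ΔS₁ = m c ln(T_tr/T_i) = 148 × 2.12 × ln(273.1/220) = 67.84 J/K.
Phase change: ΔS₂ = +mL/T_tr = 148 × 328 / 273.1 = 177.8 J/K.
ΔS_total = (67.84) + (177.8) = 246 J/K.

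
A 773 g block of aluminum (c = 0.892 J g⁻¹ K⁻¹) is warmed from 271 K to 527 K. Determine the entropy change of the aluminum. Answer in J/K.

ΔS = 459 J/K

ΔS = ∫dQ_rev/T = m c ln(T₂/T₁) = 773 × 0.892 × ln(527/271) = 459 J/K.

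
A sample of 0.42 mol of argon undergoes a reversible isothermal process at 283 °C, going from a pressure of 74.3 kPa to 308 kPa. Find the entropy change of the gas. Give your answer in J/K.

For an isothermal ideal gas ΔS_gas = nR ln(P₁/P₂) = 0.42 × 8.314 × ln(74.3/308) = -4.97 J/K.

ΔS_gas = -4.97 J/K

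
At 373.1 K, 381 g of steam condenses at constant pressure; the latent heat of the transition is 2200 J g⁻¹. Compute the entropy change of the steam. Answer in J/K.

Heat released by the substance: Q = −mL = −381 × 2200 = −838200 J.
At constant T, ΔS = Q_rev/T = −838200 / 373.1 = -2250 J/K.

ΔS = -2250 J/K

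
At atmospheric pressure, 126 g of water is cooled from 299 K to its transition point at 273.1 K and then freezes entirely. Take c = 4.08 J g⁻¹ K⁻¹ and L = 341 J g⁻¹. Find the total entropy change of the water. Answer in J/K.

ΔS = -204 J/K

Cooling step: ΔS₁ = m c ln(T_tr/T_i) = 126 × 4.08 × ln(273.1/299) = -46.58 J/K.
Phase change: ΔS₂ = −mL/T_tr = −126 × 341 / 273.1 = -157.3 J/K.
ΔS_total = (-46.58) + (-157.3) = -204 J/K.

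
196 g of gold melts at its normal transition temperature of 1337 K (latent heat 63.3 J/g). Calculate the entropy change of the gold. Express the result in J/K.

ΔS = 9.28 J/K

Heat absorbed by the substance: Q = mL = 196 × 63.3 = 12406.8 J.
At constant T, ΔS = Q_rev/T = 12406.8 / 1337 = 9.28 J/K.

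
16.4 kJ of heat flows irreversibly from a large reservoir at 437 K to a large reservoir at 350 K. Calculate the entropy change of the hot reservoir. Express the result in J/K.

ΔS_hot = -37.5 J/K

The hot reservoir loses heat Q, so ΔS_hot = −Q/T_H = −16400/437 = -37.5 J/K.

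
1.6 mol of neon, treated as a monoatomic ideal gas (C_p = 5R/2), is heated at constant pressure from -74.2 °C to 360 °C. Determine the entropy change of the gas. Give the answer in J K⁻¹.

In kelvin: T₁ = 198.95 K, T₂ = 633.15 K. At constant pressure, ΔS = nC_p ln(T₂/T₁) with C_p = 5R/2 = 20.79 J mol⁻¹ K⁻¹.
ΔS = 1.6 × 20.79 × ln(633.15/198.95) = 38.5 J/K.

ΔS = 38.5 J/K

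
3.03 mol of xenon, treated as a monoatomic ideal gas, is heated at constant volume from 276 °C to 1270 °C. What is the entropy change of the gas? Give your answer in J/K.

In kelvin: T₁ = 549.15 K, T₂ = 1543.15 K. At constant volume, ΔS = nC_V ln(T₂/T₁) with C_V = 3R/2 = 12.47 J mol⁻¹ K⁻¹.
ΔS = 3.03 × 12.47 × ln(1543.15/549.15) = 39 J/K.

ΔS = 39 J/K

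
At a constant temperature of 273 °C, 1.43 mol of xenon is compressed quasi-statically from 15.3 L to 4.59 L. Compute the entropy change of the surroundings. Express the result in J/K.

ΔS_surr = 14.3 J/K

For an isothermal ideal gas ΔS_gas = nR ln(V₂/V₁) = 1.43 × 8.314 × ln(4.59/15.3) = -14.3 J/K.
The process is reversible, so ΔS_surr = −ΔS_gas = 14.3 J/K and ΔS_universe = 0.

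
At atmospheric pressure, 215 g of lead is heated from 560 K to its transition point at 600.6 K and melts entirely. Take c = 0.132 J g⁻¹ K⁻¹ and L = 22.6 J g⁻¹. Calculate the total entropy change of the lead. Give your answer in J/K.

Warming step: ΔS₁ = m c ln(T_tr/T_i) = 215 × 0.132 × ln(600.6/560) = 1.986 J/K.
Phase change: ΔS₂ = +mL/T_tr = 215 × 22.6 / 600.6 = 8.09 J/K.
ΔS_total = (1.986) + (8.09) = 10.1 J/K.

ΔS = 10.1 J/K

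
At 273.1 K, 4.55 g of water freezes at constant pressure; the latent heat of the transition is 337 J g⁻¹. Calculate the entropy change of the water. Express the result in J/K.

ΔS = -5.61 J/K

Heat released by the substance: Q = −mL = −4.55 × 337 = −1533.35 J.
At constant T, ΔS = Q_rev/T = −1533.35 / 273.1 = -5.61 J/K.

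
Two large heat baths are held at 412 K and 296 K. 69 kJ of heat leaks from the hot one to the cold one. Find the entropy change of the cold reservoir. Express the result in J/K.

The cold reservoir gains heat Q, so ΔS_cold = +Q/T_C = 69000/296 = 233 J/K.

ΔS_cold = 233 J/K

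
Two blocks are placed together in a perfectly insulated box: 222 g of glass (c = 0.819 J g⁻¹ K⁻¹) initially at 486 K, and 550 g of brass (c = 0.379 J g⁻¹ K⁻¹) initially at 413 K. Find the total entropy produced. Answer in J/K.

Energy balance: T_f = (m₁c₁T₁ + m₂c₂T₂)/(m₁c₁ + m₂c₂) = 447.01 K.
ΔS₁ = m₁c₁ ln(T_f/T₁) = 181.818 × ln(447.01/486) = -15.205 J/K.
ΔS₂ = m₂c₂ ln(T_f/T₂) = 208.45 × ln(447.01/413) = 16.495 J/K.
ΔS_total = -15.205 + 16.495 = 1.29 J/K.

ΔS_total = 1.29 J/K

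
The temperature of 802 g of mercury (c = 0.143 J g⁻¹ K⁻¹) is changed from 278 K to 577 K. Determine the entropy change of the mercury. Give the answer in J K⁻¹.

ΔS = 83.7 J/K

ΔS = ∫dQ_rev/T = m c ln(T₂/T₁) = 802 × 0.143 × ln(577/278) = 83.7 J/K.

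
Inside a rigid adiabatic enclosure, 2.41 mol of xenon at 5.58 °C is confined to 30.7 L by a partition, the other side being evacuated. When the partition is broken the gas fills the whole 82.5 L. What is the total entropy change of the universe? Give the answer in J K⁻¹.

For an ideal gas in free expansion Q = 0 and W = 0, so T is unchanged.
Entropy is a state function; using a reversible isothermal path, ΔS_gas = nR ln(V₂/V₁) = 2.41 × 8.314 × ln(82.5/30.7) = 19.8 J/K.
The insulated surroundings exchange no heat, so ΔS_surr = 0 and ΔS_universe = ΔS_gas.

ΔS_universe = 19.8 J/K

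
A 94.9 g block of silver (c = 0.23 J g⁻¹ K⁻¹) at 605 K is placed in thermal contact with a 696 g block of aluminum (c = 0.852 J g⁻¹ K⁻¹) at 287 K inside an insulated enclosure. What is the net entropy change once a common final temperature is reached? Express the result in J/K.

ΔS_total = 7.44 J/K

Energy balance: T_f = (m₁c₁T₁ + m₂c₂T₂)/(m₁c₁ + m₂c₂) = 298.29 K.
ΔS₁ = m₁c₁ ln(T_f/T₁) = 21.827 × ln(298.29/605) = -15.44 J/K.
ΔS₂ = m₂c₂ ln(T_f/T₂) = 592.992 × ln(298.29/287) = 22.88 J/K.
ΔS_total = -15.44 + 22.88 = 7.44 J/K.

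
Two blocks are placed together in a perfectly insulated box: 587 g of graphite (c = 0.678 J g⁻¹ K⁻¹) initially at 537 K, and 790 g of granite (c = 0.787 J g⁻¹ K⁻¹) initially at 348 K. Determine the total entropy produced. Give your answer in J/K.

ΔS_total = 23.4 J/K

Energy balance: T_f = (m₁c₁T₁ + m₂c₂T₂)/(m₁c₁ + m₂c₂) = 421.77 K.
ΔS₁ = m₁c₁ ln(T_f/T₁) = 397.986 × ln(421.77/537) = -96.13 J/K.
ΔS₂ = m₂c₂ ln(T_f/T₂) = 621.73 × ln(421.77/348) = 119.5 J/K.
ΔS_total = -96.13 + 119.5 = 23.4 J/K.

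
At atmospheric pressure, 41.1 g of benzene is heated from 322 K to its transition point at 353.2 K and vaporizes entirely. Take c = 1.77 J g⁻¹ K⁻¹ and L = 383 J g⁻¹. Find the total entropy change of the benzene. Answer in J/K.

ΔS = 51.3 J/K

Warming step: ΔS₁ = m c ln(T_tr/T_i) = 41.1 × 1.77 × ln(353.2/322) = 6.728 J/K.
Phase change: ΔS₂ = +mL/T_tr = 41.1 × 383 / 353.2 = 44.57 J/K.
ΔS_total = (6.728) + (44.57) = 51.3 J/K.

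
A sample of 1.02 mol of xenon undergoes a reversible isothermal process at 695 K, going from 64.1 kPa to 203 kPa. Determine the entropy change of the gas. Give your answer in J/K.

For an isothermal ideal gas ΔS_gas = nR ln(P₁/P₂) = 1.02 × 8.314 × ln(64.1/203) = -9.78 J/K.

ΔS_gas = -9.78 J/K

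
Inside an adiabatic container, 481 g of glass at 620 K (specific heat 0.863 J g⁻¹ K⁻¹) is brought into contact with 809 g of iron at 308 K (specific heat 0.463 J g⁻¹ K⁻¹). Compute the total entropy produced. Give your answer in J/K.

ΔS_total = 46.7 J/K

Energy balance: T_f = (m₁c₁T₁ + m₂c₂T₂)/(m₁c₁ + m₂c₂) = 472.01 K.
ΔS₁ = m₁c₁ ln(T_f/T₁) = 415.103 × ln(472.01/620) = -113.2 J/K.
ΔS₂ = m₂c₂ ln(T_f/T₂) = 374.567 × ln(472.01/308) = 159.9 J/K.
ΔS_total = -113.2 + 159.9 = 46.7 J/K.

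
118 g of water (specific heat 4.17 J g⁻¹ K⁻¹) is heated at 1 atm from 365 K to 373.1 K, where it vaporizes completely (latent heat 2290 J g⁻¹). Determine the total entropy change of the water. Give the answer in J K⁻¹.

ΔS = 735 J/K

Warming step: ΔS₁ = m c ln(T_tr/T_i) = 118 × 4.17 × ln(373.1/365) = 10.8 J/K.
Phase change: ΔS₂ = +mL/T_tr = 118 × 2290 / 373.1 = 724.3 J/K.
ΔS_total = (10.8) + (724.3) = 735 J/K.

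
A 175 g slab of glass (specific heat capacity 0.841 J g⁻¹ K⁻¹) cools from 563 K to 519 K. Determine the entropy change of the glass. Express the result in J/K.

ΔS = -12 J/K

ΔS = ∫dQ_rev/T = m c ln(T₂/T₁) = 175 × 0.841 × ln(519/563) = -12 J/K.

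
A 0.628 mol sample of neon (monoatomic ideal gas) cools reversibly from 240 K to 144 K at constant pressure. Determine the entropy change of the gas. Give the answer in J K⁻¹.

ΔS = -6.67 J/K

At constant pressure, ΔS = nC_p ln(T₂/T₁) with C_p = 5R/2 = 20.79 J mol⁻¹ K⁻¹.
ΔS = 0.628 × 20.79 × ln(144/240) = -6.67 J/K.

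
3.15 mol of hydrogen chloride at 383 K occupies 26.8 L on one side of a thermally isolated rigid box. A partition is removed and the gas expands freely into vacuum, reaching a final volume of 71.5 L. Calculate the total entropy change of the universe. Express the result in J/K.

For an ideal gas in free expansion Q = 0 and W = 0, so T is unchanged.
Entropy is a state function; using a reversible isothermal path, ΔS_gas = nR ln(V₂/V₁) = 3.15 × 8.314 × ln(71.5/26.8) = 25.7 J/K.
The insulated surroundings exchange no heat, so ΔS_surr = 0 and ΔS_universe = ΔS_gas.

ΔS_universe = 25.7 J/K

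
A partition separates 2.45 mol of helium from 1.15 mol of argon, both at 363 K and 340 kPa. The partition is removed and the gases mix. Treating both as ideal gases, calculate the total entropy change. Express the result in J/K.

ΔS_mix = 18.7 J/K

Mole fractions: x_A = 2.45/3.6 = 0.681, x_B = 0.319.
ΔS_mix = −R(n_A ln x_A + n_B ln x_B) = −8.314 × (2.45 ln 0.681 + 1.15 ln 0.319) = 18.7 J/K.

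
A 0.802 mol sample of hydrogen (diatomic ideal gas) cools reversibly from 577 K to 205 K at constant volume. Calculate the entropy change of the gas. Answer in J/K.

At constant volume, ΔS = nC_V ln(T₂/T₁) with C_V = 5R/2 = 20.79 J mol⁻¹ K⁻¹.
ΔS = 0.802 × 20.79 × ln(205/577) = -17.3 J/K.

ΔS = -17.3 J/K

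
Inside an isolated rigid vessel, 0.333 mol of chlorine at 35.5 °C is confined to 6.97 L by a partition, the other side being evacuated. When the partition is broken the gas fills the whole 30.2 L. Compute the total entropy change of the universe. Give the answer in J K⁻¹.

For an ideal gas in free expansion Q = 0 and W = 0, so T is unchanged.
Entropy is a state function; using a reversible isothermal path, ΔS_gas = nR ln(V₂/V₁) = 0.333 × 8.314 × ln(30.2/6.97) = 4.06 J/K.
The insulated surroundings exchange no heat, so ΔS_surr = 0 and ΔS_universe = ΔS_gas.

ΔS_universe = 4.06 J/K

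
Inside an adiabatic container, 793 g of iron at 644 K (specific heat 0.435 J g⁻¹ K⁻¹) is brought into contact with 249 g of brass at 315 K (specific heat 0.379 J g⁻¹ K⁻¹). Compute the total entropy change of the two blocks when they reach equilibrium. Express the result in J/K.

Energy balance: T_f = (m₁c₁T₁ + m₂c₂T₂)/(m₁c₁ + m₂c₂) = 573.33 K.
ΔS₁ = m₁c₁ ln(T_f/T₁) = 344.955 × ln(573.33/644) = -40.1 J/K.
ΔS₂ = m₂c₂ ln(T_f/T₂) = 94.371 × ln(573.33/315) = 56.52 J/K.
ΔS_total = -40.1 + 56.52 = 16.4 J/K.

ΔS_total = 16.4 J/K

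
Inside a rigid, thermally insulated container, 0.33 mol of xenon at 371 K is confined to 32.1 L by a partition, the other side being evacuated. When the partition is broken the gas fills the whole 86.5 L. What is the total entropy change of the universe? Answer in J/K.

No heat is exchanged and no work is done, so the ideal-gas temperature stays constant.
Entropy is a state function; using a reversible isothermal path, ΔS_gas = nR ln(V₂/V₁) = 0.33 × 8.314 × ln(86.5/32.1) = 2.72 J/K.
The insulated surroundings exchange no heat, so ΔS_surr = 0 and ΔS_universe = ΔS_gas.

ΔS_universe = 2.72 J/K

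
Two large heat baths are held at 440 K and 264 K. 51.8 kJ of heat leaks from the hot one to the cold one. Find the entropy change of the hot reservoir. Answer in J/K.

ΔS_hot = -118 J/K

The hot reservoir loses heat Q, so ΔS_hot = −Q/T_H = −51800/440 = -118 J/K.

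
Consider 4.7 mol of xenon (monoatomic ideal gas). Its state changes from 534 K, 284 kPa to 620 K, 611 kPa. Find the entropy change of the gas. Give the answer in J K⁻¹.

ΔS = -15.3 J/K

ΔS = nC_p ln(T₂/T₁) − nR ln(P₂/P₁), with C_p = 5R/2 = 20.79 J mol⁻¹ K⁻¹ for a monoatomic ideal gas.
ΔS = 4.7 × [20.79 × ln(620/534) − 8.314 × ln(611/284)] = -15.3 J/K.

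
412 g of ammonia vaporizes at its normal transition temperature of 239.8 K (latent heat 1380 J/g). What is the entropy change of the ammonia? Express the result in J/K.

ΔS = 2370 J/K

Heat absorbed by the substance: Q = mL = 412 × 1380 = 568560 J.
At constant T, ΔS = Q_rev/T = 568560 / 239.8 = 2370 J/K.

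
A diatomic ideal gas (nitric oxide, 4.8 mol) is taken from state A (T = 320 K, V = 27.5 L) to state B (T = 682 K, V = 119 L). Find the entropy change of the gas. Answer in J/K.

ΔS = 134 J/K

Entropy is a state function: ΔS = nC_V ln(T₂/T₁) + nR ln(V₂/V₁), with C_V = 5R/2 = 20.79 J mol⁻¹ K⁻¹ for a diatomic ideal gas.
ΔS = 4.8 × [20.79 × ln(682/320) + 8.314 × ln(119/27.5)] = 134 J/K.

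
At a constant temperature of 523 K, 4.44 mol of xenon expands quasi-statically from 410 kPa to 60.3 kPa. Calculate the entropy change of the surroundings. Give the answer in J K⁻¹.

For an isothermal ideal gas ΔS_gas = nR ln(P₁/P₂) = 4.44 × 8.314 × ln(410/60.3) = 70.8 J/K.
The process is reversible, so ΔS_surr = −ΔS_gas = -70.8 J/K and ΔS_universe = 0.

ΔS_surr = -70.8 J/K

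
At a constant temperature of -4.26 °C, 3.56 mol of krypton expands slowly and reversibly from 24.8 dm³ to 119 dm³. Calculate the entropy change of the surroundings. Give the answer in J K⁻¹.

ΔS_surr = -46.4 J/K

For an isothermal ideal gas ΔS_gas = nR ln(V₂/V₁) = 3.56 × 8.314 × ln(119/24.8) = 46.4 J/K.
The process is reversible, so ΔS_surr = −ΔS_gas = -46.4 J/K and ΔS_universe = 0.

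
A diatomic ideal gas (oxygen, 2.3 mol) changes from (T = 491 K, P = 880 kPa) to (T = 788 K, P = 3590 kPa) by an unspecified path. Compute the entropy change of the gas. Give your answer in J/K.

ΔS = nC_p ln(T₂/T₁) − nR ln(P₂/P₁), with C_p = 7R/2 = 29.1 J mol⁻¹ K⁻¹ for a diatomic ideal gas.
ΔS = 2.3 × [29.1 × ln(788/491) − 8.314 × ln(3590/880)] = 4.77 J/K.

ΔS = 4.77 J/K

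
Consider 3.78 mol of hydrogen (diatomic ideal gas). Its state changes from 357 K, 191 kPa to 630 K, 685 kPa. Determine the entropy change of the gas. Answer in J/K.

ΔS = nC_p ln(T₂/T₁) − nR ln(P₂/P₁), with C_p = 7R/2 = 29.1 J mol⁻¹ K⁻¹ for a diatomic ideal gas.
ΔS = 3.78 × [29.1 × ln(630/357) − 8.314 × ln(685/191)] = 22.3 J/K.

ΔS = 22.3 J/K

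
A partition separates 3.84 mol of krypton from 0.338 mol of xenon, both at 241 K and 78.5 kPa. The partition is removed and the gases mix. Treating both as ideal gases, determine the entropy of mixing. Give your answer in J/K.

Mole fractions: x_A = 3.84/4.18 = 0.919, x_B = 0.0809.
ΔS_mix = −R(n_A ln x_A + n_B ln x_B) = −8.314 × (3.84 ln 0.919 + 0.338 ln 0.0809) = 9.76 J/K.

ΔS_mix = 9.76 J/K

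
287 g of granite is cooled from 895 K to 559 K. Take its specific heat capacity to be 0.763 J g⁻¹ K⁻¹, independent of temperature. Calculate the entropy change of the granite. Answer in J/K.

ΔS = -103 J/K

ΔS = ∫dQ_rev/T = m c ln(T₂/T₁) = 287 × 0.763 × ln(559/895) = -103 J/K.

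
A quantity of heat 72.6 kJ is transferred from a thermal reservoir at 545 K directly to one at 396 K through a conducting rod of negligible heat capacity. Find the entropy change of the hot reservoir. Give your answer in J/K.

ΔS_hot = -133 J/K

The hot reservoir loses heat Q, so ΔS_hot = −Q/T_H = −72600/545 = -133 J/K.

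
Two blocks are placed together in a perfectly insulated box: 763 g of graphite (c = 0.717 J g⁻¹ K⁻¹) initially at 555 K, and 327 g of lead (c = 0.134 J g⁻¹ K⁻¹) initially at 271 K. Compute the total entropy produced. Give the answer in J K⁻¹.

ΔS_total = 8.55 J/K

Energy balance: T_f = (m₁c₁T₁ + m₂c₂T₂)/(m₁c₁ + m₂c₂) = 533.94 K.
ΔS₁ = m₁c₁ ln(T_f/T₁) = 547.071 × ln(533.94/555) = -21.164 J/K.
ΔS₂ = m₂c₂ ln(T_f/T₂) = 43.818 × ln(533.94/271) = 29.716 J/K.
ΔS_total = -21.164 + 29.716 = 8.55 J/K.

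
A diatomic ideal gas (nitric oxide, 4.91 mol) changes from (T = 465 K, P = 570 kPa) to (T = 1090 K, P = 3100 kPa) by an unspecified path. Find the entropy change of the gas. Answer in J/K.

ΔS = 52.6 J/K

ΔS = nC_p ln(T₂/T₁) − nR ln(P₂/P₁), with C_p = 7R/2 = 29.1 J mol⁻¹ K⁻¹ for a diatomic ideal gas.
ΔS = 4.91 × [29.1 × ln(1090/465) − 8.314 × ln(3100/570)] = 52.6 J/K.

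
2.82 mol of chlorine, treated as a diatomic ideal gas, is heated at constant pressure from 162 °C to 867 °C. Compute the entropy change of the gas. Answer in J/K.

ΔS = 79 J/K

In kelvin: T₁ = 435.15 K, T₂ = 1140.15 K. At constant pressure, ΔS = nC_p ln(T₂/T₁) with C_p = 7R/2 = 29.1 J mol⁻¹ K⁻¹.
ΔS = 2.82 × 29.1 × ln(1140.15/435.15) = 79 J/K.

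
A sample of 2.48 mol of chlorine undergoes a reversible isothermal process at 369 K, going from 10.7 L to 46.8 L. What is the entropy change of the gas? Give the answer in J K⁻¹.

ΔS_gas = 30.4 J/K

For an isothermal ideal gas ΔS_gas = nR ln(V₂/V₁) = 2.48 × 8.314 × ln(46.8/10.7) = 30.4 J/K.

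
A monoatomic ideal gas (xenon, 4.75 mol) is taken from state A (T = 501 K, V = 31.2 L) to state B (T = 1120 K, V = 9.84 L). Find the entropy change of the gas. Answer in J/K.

Entropy is a state function: ΔS = nC_V ln(T₂/T₁) + nR ln(V₂/V₁), with C_V = 3R/2 = 12.47 J mol⁻¹ K⁻¹ for a monoatomic ideal gas.
ΔS = 4.75 × [12.47 × ln(1120/501) + 8.314 × ln(9.84/31.2)] = 2.08 J/K.

ΔS = 2.08 J/K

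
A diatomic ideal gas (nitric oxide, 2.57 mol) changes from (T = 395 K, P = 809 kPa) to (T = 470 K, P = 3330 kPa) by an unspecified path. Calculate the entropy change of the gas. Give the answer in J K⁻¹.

ΔS = -17.2 J/K

ΔS = nC_p ln(T₂/T₁) − nR ln(P₂/P₁), with C_p = 7R/2 = 29.1 J mol⁻¹ K⁻¹ for a diatomic ideal gas.
ΔS = 2.57 × [29.1 × ln(470/395) − 8.314 × ln(3330/809)] = -17.2 J/K.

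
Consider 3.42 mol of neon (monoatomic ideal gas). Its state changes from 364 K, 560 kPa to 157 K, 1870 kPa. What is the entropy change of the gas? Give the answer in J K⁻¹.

ΔS = -94.1 J/K

ΔS = nC_p ln(T₂/T₁) − nR ln(P₂/P₁), with C_p = 5R/2 = 20.79 J mol⁻¹ K⁻¹ for a monoatomic ideal gas.
ΔS = 3.42 × [20.79 × ln(157/364) − 8.314 × ln(1870/560)] = -94.1 J/K.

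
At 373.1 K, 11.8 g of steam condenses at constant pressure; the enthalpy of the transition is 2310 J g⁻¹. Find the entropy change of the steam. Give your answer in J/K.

Heat released by the substance: Q = −mL = −11.8 × 2310 = −27258 J.
At constant T, ΔS = Q_rev/T = −27258 / 373.1 = -73.1 J/K.

ΔS = -73.1 J/K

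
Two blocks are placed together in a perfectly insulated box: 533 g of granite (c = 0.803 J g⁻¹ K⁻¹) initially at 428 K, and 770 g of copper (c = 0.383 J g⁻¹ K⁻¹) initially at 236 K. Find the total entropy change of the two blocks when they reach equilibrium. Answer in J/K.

ΔS_total = 29.4 J/K

Energy balance: T_f = (m₁c₁T₁ + m₂c₂T₂)/(m₁c₁ + m₂c₂) = 349.67 K.
ΔS₁ = m₁c₁ ln(T_f/T₁) = 427.999 × ln(349.67/428) = -86.51 J/K.
ΔS₂ = m₂c₂ ln(T_f/T₂) = 294.91 × ln(349.67/236) = 115.9 J/K.
ΔS_total = -86.51 + 115.9 = 29.4 J/K.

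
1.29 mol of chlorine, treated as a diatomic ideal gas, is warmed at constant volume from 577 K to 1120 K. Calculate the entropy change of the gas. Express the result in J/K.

At constant volume, ΔS = nC_V ln(T₂/T₁) with C_V = 5R/2 = 20.79 J mol⁻¹ K⁻¹.
ΔS = 1.29 × 20.79 × ln(1120/577) = 17.8 J/K.

ΔS = 17.8 J/K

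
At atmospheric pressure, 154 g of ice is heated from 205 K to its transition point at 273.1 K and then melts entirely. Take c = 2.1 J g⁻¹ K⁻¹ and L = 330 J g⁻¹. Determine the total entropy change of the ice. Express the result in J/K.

ΔS = 279 J/K

Warming step: ΔS₁ = m c ln(T_tr/T_i) = 154 × 2.1 × ln(273.1/205) = 92.76 J/K.
Phase change: ΔS₂ = +mL/T_tr = 154 × 330 / 273.1 = 186.1 J/K.
ΔS_total = (92.76) + (186.1) = 279 J/K.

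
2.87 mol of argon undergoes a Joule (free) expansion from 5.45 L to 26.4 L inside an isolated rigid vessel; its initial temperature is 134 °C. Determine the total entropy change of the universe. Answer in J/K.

No heat is exchanged and no work is done, so the ideal-gas temperature stays constant.
Entropy is a state function; using a reversible isothermal path, ΔS_gas = nR ln(V₂/V₁) = 2.87 × 8.314 × ln(26.4/5.45) = 37.6 J/K.
The insulated surroundings exchange no heat, so ΔS_surr = 0 and ΔS_universe = ΔS_gas.

ΔS_universe = 37.6 J/K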